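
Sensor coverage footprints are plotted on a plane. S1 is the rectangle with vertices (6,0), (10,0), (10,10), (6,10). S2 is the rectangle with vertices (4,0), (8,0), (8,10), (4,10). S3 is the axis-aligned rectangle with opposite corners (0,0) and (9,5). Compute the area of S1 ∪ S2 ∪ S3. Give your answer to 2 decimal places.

80.00

By inclusion–exclusion:
Individual areas: |S1| = 40, |S2| = 40, |S3| = 45.
|S1∩S2|: x∈[6,8], y∈[0,10] → 2·10 = 20.
|S1∩S3|: x∈[6,9], y∈[0,5] → 3·5 = 15.
|S2∩S3|: x∈[4,8], y∈[0,5] → 4·5 = 20.
|S1∩S2∩S3| = 10.
|S1 ∪ S2 ∪ S3| = 125 − 55 + 10 = 80.00.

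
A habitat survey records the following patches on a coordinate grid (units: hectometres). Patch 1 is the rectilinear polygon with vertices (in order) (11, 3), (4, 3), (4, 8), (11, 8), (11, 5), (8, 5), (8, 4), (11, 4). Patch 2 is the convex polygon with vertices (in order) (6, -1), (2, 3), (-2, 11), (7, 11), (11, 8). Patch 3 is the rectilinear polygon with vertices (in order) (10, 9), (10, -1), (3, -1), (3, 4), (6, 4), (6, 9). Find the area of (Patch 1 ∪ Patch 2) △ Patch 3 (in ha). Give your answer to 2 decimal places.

|Patch 1 ∪ Patch 2| = 92.5.
|(Patch 1 ∪ Patch 2) ∩ Patch 3| = 37.9583.
|(Patch 1 ∪ Patch 2) △ Patch 3| = 92.5 + 55 − 75.9167 = 71.58.

71.58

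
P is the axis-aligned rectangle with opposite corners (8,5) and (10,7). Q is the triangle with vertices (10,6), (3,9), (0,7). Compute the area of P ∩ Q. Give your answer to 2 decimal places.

The intersection is the polygon with vertices (8,6.857), (10,6), (8,6.2).
By the shoelace formula its area is 0.66.

0.66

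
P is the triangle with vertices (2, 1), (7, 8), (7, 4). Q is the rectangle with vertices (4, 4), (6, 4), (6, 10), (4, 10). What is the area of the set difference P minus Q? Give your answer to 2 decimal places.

7.59

|P| = 10, |P∩Q| = 2.4143.
|P ∖ Q| = |P| − |P∩Q| = 10 − 2.4143 = 7.59.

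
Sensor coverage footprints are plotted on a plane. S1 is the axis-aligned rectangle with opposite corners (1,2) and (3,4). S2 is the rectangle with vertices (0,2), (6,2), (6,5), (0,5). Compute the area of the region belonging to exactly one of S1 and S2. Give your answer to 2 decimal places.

14.00

|S1∩S2|: x∈[1,3], y∈[2,4] → 2·2 = 4.
|S1 △ S2| = |S1| + |S2| − 2·|S1∩S2| = 4 + 18 − 8 = 14.00.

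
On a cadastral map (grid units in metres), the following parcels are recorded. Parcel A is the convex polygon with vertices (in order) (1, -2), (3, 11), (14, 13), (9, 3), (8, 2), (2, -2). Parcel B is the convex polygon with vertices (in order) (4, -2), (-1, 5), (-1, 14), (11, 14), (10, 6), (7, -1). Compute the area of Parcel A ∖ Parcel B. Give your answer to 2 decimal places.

|Parcel A| = 100.5, |Parcel A∩Parcel B| = 83.1906.
|Parcel A ∖ Parcel B| = |Parcel A| − |Parcel A∩Parcel B| = 100.5 − 83.1906 = 17.31.

17.31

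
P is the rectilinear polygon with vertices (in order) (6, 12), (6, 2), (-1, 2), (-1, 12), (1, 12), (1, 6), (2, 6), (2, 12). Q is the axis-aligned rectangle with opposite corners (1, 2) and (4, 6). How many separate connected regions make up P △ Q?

2

P △ Q splits into 2 disjoint pieces (area 32, area 20).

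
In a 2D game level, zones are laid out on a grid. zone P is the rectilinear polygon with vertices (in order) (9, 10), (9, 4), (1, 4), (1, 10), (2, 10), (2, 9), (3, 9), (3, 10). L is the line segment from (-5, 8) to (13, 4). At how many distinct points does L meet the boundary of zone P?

2

The segment meets the boundary at (9,4.889), (1,6.667).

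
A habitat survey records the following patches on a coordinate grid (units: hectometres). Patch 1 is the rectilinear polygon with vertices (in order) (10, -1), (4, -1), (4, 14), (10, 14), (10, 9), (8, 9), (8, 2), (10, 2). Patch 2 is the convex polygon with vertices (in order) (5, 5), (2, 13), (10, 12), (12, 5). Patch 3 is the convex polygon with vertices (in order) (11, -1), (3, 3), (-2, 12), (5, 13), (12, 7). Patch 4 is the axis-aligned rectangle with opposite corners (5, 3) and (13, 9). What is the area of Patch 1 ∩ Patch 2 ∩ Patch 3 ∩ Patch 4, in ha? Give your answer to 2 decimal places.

12.00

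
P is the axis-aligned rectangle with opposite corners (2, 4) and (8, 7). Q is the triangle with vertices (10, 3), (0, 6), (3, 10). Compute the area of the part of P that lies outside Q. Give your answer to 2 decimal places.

5.27

|P| = 18, |P∩Q| = 12.7333.
|P ∖ Q| = |P| − |P∩Q| = 18 − 12.7333 = 5.27.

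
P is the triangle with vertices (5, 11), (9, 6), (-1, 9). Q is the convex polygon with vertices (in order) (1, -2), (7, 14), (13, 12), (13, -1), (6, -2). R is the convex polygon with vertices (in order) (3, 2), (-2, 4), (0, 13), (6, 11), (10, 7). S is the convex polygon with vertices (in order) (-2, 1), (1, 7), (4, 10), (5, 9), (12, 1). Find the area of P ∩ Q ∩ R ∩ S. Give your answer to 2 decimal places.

The intersection is the polygon with vertices (5.088,8.9), (7.136,6.559), (4.506,7.348).
By the shoelace formula its area is 2.27.

2.27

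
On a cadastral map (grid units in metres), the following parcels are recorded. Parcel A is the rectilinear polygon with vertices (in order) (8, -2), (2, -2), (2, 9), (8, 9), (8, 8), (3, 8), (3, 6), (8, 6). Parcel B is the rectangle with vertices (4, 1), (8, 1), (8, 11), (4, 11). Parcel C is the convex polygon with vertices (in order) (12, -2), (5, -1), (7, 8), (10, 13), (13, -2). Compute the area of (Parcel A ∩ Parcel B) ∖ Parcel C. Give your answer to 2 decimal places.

13.30

|Parcel A ∩ Parcel B| = 24.
|(Parcel A ∩ Parcel B) ∩ Parcel C| = 10.7.
|(Parcel A ∩ Parcel B) ∖ Parcel C| = 24 − 10.7 = 13.30.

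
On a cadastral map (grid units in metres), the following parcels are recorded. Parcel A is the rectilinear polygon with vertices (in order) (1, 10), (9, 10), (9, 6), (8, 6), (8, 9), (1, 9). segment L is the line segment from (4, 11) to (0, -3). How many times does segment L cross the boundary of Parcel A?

2

The segment meets the boundary at (3.429,9), (3.714,10).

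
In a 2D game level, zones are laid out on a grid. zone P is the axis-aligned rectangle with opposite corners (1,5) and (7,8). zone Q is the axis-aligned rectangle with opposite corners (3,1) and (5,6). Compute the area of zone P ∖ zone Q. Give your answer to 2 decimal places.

16.00

|zone P∩zone Q|: x∈[3,5], y∈[5,6] → 2·1 = 2.
|zone P| = 18.
|zone P ∖ zone Q| = |zone P| − |zone P∩zone Q| = 18 − 2 = 16.00.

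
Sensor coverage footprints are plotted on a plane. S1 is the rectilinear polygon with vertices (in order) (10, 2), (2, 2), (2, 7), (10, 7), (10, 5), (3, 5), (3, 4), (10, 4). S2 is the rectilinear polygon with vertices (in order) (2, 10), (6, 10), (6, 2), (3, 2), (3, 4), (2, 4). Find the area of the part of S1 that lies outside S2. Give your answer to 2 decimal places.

|S1| = 33, |S1∩S2| = 15.
|S1 ∖ S2| = |S1| − |S1∩S2| = 33 − 15 = 18.00.

18.00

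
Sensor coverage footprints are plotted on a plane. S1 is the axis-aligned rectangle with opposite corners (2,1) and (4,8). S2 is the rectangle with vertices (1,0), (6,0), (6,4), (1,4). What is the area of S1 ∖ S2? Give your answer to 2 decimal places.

|S1∩S2|: x∈[2,4], y∈[1,4] → 2·3 = 6.
|S1| = 14.
|S1 ∖ S2| = |S1| − |S1∩S2| = 14 − 6 = 8.00.

8.00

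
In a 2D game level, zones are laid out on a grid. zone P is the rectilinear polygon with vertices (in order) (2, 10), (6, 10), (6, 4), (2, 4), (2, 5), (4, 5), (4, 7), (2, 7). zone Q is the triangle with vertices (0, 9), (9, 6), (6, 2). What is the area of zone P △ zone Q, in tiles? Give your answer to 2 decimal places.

|zone P| = 20, |zone Q| = 22.5, |zone P∩zone Q| = 8.8095.
|zone P △ zone Q| = |zone P| + |zone Q| − 2·|zone P∩zone Q| = 20 + 22.5 − 17.619 = 24.88.

24.88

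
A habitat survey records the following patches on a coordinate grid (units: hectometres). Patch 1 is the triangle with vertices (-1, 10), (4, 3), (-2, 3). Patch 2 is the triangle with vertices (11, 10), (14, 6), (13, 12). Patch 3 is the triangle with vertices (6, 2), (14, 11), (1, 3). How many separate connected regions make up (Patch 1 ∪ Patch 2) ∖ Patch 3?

(Patch 1 ∪ Patch 2) ∖ Patch 3 splits into 3 disjoint pieces (area 19.0763, area 2.4751, area 3.3304).

3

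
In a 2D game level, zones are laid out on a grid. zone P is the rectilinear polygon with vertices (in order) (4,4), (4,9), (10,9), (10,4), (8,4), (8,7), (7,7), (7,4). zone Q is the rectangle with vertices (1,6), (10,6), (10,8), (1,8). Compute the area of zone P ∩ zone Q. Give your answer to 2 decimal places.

The intersection is the polygon with vertices (4,8), (10,8), (10,6), (8,6), (8,7), (7,7), (7,6), (4,6).
By the shoelace formula its area is 11.00.

11.00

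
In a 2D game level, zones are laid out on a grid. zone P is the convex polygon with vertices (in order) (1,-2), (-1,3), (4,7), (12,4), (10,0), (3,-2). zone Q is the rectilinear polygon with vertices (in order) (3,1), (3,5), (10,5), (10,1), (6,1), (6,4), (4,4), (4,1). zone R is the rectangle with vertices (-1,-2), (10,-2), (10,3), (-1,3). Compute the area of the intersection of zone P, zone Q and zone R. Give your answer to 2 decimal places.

10.00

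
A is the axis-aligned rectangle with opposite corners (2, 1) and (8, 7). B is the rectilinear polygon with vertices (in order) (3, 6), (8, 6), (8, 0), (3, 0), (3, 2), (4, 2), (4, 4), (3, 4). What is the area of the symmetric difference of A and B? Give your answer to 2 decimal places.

|A| = 36, |B| = 28, |A∩B| = 23.
|A △ B| = |A| + |B| − 2·|A∩B| = 36 + 28 − 46 = 18.00.

18.00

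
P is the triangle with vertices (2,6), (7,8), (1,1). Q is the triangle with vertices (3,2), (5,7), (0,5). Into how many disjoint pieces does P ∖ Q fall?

2

P ∖ Q splits into 2 disjoint pieces (area 2.8043, area 1.3269).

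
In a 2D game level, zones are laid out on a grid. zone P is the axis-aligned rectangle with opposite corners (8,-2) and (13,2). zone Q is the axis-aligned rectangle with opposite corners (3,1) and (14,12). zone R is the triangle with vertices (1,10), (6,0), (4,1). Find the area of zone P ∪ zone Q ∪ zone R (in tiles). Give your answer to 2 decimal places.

By inclusion–exclusion:
Individual areas: |zone P| = 20, |zone Q| = 121, |zone R| = 7.5.
|zone P∩zone Q|: x∈[8,13], y∈[1,2] → 5·1 = 5.
|zone P∩zone R| = 0.
|zone Q∩zone R| = 4.75.
|zone P∩zone Q∩zone R| = 0.
|zone P ∪ zone Q ∪ zone R| = 148.5 − 9.75 + 0 = 138.75.

138.75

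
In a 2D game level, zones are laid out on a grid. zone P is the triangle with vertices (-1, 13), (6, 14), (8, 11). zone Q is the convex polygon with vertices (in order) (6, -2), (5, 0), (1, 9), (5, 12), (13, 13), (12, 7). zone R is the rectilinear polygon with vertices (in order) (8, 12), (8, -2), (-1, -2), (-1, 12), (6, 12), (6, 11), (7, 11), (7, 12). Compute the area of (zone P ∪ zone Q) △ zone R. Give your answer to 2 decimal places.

112.08

|zone P ∪ zone Q| = 109.4621.
|(zone P ∪ zone Q) ∩ zone R| = 61.1929.
|(zone P ∪ zone Q) △ zone R| = 109.4621 + 125 − 122.3857 = 112.08.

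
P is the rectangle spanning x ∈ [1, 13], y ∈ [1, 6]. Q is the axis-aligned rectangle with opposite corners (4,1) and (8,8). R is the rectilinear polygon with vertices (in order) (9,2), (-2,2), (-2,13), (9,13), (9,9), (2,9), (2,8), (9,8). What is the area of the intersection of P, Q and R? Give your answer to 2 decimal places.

The intersection is the polygon with vertices (8,2), (4,2), (4,6), (8,6).
By the shoelace formula its area is 16.00.

16.00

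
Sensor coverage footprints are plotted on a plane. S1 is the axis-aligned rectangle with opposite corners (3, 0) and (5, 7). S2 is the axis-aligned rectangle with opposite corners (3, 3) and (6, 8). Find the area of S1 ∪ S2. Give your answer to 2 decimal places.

21.00

By inclusion–exclusion:
Individual areas: |S1| = 14, |S2| = 15.
|S1∩S2|: x∈[3,5], y∈[3,7] → 2·4 = 8.
|S1 ∪ S2| = 29 − 8 = 21.00.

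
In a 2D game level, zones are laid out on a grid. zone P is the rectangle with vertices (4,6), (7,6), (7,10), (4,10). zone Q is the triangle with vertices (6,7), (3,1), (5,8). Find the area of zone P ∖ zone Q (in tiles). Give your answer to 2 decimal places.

10.18

|zone P| = 12, |zone P∩zone Q| = 1.8214.
|zone P ∖ zone Q| = |zone P| − |zone P∩zone Q| = 12 − 1.8214 = 10.18.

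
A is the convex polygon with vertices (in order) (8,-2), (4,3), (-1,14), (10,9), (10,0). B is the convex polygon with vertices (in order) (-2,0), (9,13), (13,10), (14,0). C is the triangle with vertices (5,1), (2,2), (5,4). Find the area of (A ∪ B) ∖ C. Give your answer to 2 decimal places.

147.51

|A ∪ B| = 152.012.
|(A ∪ B) ∩ C| = 4.5.
|(A ∪ B) ∖ C| = 152.012 − 4.5 = 147.51.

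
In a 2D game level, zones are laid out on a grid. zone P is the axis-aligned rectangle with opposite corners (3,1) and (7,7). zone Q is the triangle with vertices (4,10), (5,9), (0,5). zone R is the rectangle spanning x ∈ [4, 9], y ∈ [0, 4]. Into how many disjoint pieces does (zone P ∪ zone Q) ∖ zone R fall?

(zone P ∪ zone Q) ∖ zone R splits into 2 disjoint pieces (area 15, area 4.5).

2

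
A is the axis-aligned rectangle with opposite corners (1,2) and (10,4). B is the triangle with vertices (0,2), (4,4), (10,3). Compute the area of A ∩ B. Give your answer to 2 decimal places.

7.80

The intersection is the polygon with vertices (1,2.5), (4,4), (10,3), (1,2.1).
By the shoelace formula its area is 7.80.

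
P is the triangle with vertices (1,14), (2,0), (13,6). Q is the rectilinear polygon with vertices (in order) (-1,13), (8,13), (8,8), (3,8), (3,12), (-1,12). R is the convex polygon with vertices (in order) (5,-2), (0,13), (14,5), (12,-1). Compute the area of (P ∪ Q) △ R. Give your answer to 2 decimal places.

77.92

|P ∪ Q| = 92.1905.
|(P ∪ Q) ∩ R| = 59.6352.
|(P ∪ Q) △ R| = 92.1905 + 105 − 119.2703 = 77.92.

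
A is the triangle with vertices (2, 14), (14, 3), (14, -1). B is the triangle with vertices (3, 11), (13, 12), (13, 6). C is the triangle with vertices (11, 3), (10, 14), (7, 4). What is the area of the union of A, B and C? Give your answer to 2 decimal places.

By inclusion–exclusion:
Individual areas: |A| = 24, |B| = 30, |C| = 21.5.
|A∩B| = 2.1664.
|A∩C| = 7.0094.
|B∩C| = 6.4664.
|A∩B∩C| = 0.
|A ∪ B ∪ C| = 75.5 − 15.6422 + 0 = 59.86.

59.86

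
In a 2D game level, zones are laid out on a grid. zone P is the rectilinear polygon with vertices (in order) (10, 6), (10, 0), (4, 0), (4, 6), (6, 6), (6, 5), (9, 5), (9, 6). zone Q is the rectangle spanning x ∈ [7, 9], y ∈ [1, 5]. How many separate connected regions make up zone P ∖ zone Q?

zone P ∖ zone Q is a single connected region.

1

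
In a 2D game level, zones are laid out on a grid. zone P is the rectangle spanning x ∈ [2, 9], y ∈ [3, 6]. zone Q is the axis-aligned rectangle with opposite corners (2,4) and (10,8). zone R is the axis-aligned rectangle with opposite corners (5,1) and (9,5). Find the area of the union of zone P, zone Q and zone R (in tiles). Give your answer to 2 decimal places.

By inclusion–exclusion:
Individual areas: |zone P| = 21, |zone Q| = 32, |zone R| = 16.
|zone P∩zone Q|: x∈[2,9], y∈[4,6] → 7·2 = 14.
|zone P∩zone R|: x∈[5,9], y∈[3,5] → 4·2 = 8.
|zone Q∩zone R|: x∈[5,9], y∈[4,5] → 4·1 = 4.
|zone P∩zone Q∩zone R| = 4.
|zone P ∪ zone Q ∪ zone R| = 69 − 26 + 4 = 47.00.

47.00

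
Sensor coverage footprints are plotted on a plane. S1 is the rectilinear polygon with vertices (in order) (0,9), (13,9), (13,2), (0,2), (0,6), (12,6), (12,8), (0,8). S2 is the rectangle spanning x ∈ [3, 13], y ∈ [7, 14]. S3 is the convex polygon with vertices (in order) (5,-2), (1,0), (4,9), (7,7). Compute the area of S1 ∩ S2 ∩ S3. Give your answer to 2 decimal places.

0.92

The intersection is the polygon with vertices (3.667,8), (4,9), (5.5,8).
By the shoelace formula its area is 0.92.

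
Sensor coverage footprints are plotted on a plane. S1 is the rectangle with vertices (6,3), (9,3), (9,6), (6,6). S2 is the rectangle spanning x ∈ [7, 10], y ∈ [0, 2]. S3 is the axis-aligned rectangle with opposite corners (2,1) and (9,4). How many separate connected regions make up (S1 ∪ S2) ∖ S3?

2

(S1 ∪ S2) ∖ S3 splits into 2 disjoint pieces (area 6, area 4).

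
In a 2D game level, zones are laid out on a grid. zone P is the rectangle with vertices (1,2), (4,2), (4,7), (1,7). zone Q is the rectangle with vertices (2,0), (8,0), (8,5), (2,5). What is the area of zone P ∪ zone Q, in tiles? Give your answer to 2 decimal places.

39.00

By inclusion–exclusion:
Individual areas: |zone P| = 15, |zone Q| = 30.
|zone P∩zone Q|: x∈[2,4], y∈[2,5] → 2·3 = 6.
|zone P ∪ zone Q| = 45 − 6 = 39.00.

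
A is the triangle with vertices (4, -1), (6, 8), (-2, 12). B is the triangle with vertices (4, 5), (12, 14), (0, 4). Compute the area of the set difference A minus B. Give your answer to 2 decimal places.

32.25

|A| = 40, |A∩B| = 7.7508.
|A ∖ B| = |A| − |A∩B| = 40 − 7.7508 = 32.25.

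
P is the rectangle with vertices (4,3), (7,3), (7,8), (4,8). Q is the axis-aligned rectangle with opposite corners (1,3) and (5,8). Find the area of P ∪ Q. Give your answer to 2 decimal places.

By inclusion–exclusion:
Individual areas: |P| = 15, |Q| = 20.
|P∩Q|: x∈[4,5], y∈[3,8] → 1·5 = 5.
|P ∪ Q| = 35 − 5 = 30.00.

30.00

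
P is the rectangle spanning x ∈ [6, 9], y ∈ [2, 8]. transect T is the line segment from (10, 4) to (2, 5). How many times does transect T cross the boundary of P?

The segment meets the boundary at (6,4.5), (9,4.125).

2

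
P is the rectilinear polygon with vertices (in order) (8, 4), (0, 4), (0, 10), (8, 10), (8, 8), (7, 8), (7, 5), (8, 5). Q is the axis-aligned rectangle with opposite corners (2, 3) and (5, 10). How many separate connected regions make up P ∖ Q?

P ∖ Q splits into 2 disjoint pieces (area 15, area 12).

2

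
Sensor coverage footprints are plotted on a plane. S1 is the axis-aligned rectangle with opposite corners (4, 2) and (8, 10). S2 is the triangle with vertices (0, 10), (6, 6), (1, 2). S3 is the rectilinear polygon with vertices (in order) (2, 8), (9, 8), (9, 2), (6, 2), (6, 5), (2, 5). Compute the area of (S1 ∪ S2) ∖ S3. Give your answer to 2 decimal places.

27.40

|S1 ∪ S2| = 51.0667.
|(S1 ∪ S2) ∩ S3| = 23.6667.
|(S1 ∪ S2) ∖ S3| = 51.0667 − 23.6667 = 27.40.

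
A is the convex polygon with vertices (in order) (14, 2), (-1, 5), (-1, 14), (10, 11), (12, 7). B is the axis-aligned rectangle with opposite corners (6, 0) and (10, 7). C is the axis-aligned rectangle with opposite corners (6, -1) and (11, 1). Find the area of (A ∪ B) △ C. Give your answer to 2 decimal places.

|A ∪ B| = 124.8.
|(A ∪ B) ∩ C| = 4.
|(A ∪ B) △ C| = 124.8 + 10 − 8 = 126.80.

126.80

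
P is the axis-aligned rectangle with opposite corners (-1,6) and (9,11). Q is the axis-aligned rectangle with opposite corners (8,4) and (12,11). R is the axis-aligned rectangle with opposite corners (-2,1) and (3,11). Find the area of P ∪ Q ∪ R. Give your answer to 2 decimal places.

103.00

By inclusion–exclusion:
Individual areas: |P| = 50, |Q| = 28, |R| = 50.
|P∩Q|: x∈[8,9], y∈[6,11] → 1·5 = 5.
|P∩R|: x∈[-1,3], y∈[6,11] → 4·5 = 20.
|Q∩R| = 0 (no overlap).
|P∩Q∩R| = 0.
|P ∪ Q ∪ R| = 128 − 25 + 0 = 103.00.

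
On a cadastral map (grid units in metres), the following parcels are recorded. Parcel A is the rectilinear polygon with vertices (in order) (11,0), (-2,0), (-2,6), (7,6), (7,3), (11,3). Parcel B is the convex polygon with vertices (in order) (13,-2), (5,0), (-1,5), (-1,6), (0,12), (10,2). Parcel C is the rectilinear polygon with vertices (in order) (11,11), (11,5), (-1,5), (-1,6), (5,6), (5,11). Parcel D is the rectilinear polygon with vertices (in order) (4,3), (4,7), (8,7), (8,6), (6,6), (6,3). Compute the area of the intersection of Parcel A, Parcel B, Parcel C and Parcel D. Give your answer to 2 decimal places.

2.00

The intersection is the polygon with vertices (5,6), (6,6), (6,5), (4,5), (4,6).
By the shoelace formula its area is 2.00.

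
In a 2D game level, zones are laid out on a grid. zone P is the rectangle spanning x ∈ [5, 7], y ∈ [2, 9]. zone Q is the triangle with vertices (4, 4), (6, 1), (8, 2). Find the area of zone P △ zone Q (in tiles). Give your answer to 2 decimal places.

|zone P| = 14, |zone Q| = 4, |zone P∩zone Q| = 1.9167.
|zone P △ zone Q| = |zone P| + |zone Q| − 2·|zone P∩zone Q| = 14 + 4 − 3.8333 = 14.17.

14.17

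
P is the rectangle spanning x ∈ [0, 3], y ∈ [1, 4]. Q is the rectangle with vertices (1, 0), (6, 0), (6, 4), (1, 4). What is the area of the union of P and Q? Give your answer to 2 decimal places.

By inclusion–exclusion:
Individual areas: |P| = 9, |Q| = 20.
|P∩Q|: x∈[1,3], y∈[1,4] → 2·3 = 6.
|P ∪ Q| = 29 − 6 = 23.00.

23.00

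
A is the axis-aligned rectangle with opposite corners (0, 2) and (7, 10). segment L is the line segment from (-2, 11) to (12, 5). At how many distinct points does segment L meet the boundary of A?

2

The segment meets the boundary at (7,7.143), (0.333,10).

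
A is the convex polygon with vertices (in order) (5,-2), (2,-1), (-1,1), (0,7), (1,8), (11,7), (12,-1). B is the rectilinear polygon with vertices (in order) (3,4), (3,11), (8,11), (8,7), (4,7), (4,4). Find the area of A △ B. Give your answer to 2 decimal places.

116.00

|A| = 104.5, |B| = 23, |A∩B| = 5.75.
|A △ B| = |A| + |B| − 2·|A∩B| = 104.5 + 23 − 11.5 = 116.00.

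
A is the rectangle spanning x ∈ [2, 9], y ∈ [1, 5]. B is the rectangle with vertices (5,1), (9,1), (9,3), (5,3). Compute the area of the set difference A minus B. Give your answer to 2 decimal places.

|A∩B|: x∈[5,9], y∈[1,3] → 4·2 = 8.
|A| = 28.
|A ∖ B| = |A| − |A∩B| = 28 − 8 = 20.00.

20.00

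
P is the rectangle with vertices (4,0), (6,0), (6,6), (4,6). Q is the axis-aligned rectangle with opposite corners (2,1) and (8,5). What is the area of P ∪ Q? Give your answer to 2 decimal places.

28.00

By inclusion–exclusion:
Individual areas: |P| = 12, |Q| = 24.
|P∩Q|: x∈[4,6], y∈[1,5] → 2·4 = 8.
|P ∪ Q| = 36 − 8 = 28.00.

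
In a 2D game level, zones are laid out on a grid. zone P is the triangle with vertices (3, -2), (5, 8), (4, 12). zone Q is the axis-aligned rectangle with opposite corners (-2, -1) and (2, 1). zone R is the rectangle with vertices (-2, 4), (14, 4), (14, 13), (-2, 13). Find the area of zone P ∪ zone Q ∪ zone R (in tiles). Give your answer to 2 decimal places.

154.31

By inclusion–exclusion:
Individual areas: |zone P| = 9, |zone Q| = 8, |zone R| = 144.
|zone P∩zone Q| = 0.
|zone P∩zone R| = 6.6857.
|zone Q∩zone R| = 0 (no overlap).
|zone P∩zone Q∩zone R| = 0.
|zone P ∪ zone Q ∪ zone R| = 161 − 6.6857 + 0 = 154.31.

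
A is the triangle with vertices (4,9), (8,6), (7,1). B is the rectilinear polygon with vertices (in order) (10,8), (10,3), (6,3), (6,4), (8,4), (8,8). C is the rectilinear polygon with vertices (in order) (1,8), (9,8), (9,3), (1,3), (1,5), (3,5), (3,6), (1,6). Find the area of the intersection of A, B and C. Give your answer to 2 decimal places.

1.42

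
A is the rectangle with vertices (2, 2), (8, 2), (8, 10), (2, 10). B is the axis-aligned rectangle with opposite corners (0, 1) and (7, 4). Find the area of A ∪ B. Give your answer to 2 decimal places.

By inclusion–exclusion:
Individual areas: |A| = 48, |B| = 21.
|A∩B|: x∈[2,7], y∈[2,4] → 5·2 = 10.
|A ∪ B| = 69 − 10 = 59.00.

59.00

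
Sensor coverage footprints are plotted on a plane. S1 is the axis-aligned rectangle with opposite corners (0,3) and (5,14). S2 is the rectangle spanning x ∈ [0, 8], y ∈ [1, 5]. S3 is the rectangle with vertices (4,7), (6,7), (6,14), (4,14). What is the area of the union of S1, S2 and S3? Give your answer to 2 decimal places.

By inclusion–exclusion:
Individual areas: |S1| = 55, |S2| = 32, |S3| = 14.
|S1∩S2|: x∈[0,5], y∈[3,5] → 5·2 = 10.
|S1∩S3|: x∈[4,5], y∈[7,14] → 1·7 = 7.
|S2∩S3| = 0 (no overlap).
|S1∩S2∩S3| = 0.
|S1 ∪ S2 ∪ S3| = 101 − 17 + 0 = 84.00.

84.00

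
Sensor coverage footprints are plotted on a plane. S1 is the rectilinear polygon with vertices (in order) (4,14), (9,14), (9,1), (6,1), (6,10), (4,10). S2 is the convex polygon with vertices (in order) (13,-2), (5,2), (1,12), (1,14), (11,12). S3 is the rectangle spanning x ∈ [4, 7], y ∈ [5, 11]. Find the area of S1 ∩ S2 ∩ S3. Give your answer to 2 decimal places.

The intersection is the polygon with vertices (6,10), (4,10), (4,11), (7,11), (7,5), (6,5).
By the shoelace formula its area is 8.00.

8.00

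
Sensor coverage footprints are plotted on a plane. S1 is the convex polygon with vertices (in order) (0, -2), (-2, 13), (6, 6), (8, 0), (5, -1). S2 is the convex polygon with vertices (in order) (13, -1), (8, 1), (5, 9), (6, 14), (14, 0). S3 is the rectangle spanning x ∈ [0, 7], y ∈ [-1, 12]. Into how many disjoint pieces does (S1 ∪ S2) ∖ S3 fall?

3

(S1 ∪ S2) ∖ S3 splits into 3 disjoint pieces (area 15.75, area 1.6667, area 42.5667).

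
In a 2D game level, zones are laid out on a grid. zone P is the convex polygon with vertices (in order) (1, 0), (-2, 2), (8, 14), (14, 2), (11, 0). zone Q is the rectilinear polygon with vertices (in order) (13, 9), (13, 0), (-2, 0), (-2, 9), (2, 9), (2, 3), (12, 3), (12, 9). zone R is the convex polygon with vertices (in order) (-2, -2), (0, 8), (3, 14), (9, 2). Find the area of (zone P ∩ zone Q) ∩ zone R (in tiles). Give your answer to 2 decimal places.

29.16

The region (zone P ∩ zone Q) ∩ zone R is the polygon with vertices (2,6.8), (2,3), (8.5,3), (9,2), (3.5,0), (1,0), (-1.294,1.529), (-0.947,3.263).
By the shoelace formula its area is 29.16.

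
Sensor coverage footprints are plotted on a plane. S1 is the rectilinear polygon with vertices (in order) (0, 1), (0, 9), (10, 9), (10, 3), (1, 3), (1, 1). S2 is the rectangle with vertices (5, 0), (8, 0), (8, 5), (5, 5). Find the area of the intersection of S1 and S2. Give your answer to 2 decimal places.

6.00

The intersection is the polygon with vertices (5,3), (5,5), (8,5), (8,3).
By the shoelace formula its area is 6.00.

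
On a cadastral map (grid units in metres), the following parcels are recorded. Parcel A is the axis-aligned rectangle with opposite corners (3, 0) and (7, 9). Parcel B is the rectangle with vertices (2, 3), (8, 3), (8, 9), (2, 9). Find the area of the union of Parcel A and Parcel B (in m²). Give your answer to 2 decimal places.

48.00

By inclusion–exclusion:
Individual areas: |Parcel A| = 36, |Parcel B| = 36.
|Parcel A∩Parcel B|: x∈[3,7], y∈[3,9] → 4·6 = 24.
|Parcel A ∪ Parcel B| = 72 − 24 = 48.00.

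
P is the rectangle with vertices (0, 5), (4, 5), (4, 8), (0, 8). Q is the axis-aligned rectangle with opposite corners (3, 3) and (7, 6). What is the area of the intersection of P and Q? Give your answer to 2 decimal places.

1.00

|P∩Q|: x∈[3,4], y∈[5,6] → 1·1 = 1.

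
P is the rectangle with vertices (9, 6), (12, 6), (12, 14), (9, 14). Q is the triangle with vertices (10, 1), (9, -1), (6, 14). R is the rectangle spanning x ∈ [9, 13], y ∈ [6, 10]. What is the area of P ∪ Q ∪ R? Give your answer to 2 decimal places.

By inclusion–exclusion:
Individual areas: |P| = 24, |Q| = 10.5, |R| = 16.
|P∩Q| = 0.
|P∩R|: x∈[9,12], y∈[6,10] → 3·4 = 12.
|Q∩R| = 0.
|P∩Q∩R| = 0.
|P ∪ Q ∪ R| = 50.5 − 12 + 0 = 38.50.

38.50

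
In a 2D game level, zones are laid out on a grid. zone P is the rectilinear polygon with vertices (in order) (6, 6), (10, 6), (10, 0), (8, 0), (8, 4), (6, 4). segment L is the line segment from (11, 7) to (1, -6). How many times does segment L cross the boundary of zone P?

The segment meets the boundary at (8,3.1), (10,5.7).

2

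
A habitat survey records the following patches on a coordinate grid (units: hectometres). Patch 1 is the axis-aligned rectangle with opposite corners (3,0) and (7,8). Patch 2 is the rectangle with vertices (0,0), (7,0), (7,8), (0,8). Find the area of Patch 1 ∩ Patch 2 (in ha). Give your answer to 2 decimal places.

32.00

|Patch 1∩Patch 2|: x∈[3,7], y∈[0,8] → 4·8 = 32.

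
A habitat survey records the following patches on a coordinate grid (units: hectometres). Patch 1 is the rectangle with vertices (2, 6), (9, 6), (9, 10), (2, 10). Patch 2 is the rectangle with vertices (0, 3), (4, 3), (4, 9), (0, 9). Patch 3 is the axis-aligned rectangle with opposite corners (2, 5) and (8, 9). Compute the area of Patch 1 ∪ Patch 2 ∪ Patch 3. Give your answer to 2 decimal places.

By inclusion–exclusion:
Individual areas: |Patch 1| = 28, |Patch 2| = 24, |Patch 3| = 24.
|Patch 1∩Patch 2|: x∈[2,4], y∈[6,9] → 2·3 = 6.
|Patch 1∩Patch 3|: x∈[2,8], y∈[6,9] → 6·3 = 18.
|Patch 2∩Patch 3|: x∈[2,4], y∈[5,9] → 2·4 = 8.
|Patch 1∩Patch 2∩Patch 3| = 6.
|Patch 1 ∪ Patch 2 ∪ Patch 3| = 76 − 32 + 6 = 50.00.

50.00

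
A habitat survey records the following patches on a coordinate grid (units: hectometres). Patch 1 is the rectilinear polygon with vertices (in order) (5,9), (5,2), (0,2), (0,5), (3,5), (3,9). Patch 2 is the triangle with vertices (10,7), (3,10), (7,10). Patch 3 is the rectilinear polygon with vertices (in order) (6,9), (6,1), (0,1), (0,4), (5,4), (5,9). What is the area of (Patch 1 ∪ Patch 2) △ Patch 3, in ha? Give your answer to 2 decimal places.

|Patch 1 ∪ Patch 2| = 29.
|(Patch 1 ∪ Patch 2) ∩ Patch 3| = 10.0952.
|(Patch 1 ∪ Patch 2) △ Patch 3| = 29 + 23 − 20.1905 = 31.81.

31.81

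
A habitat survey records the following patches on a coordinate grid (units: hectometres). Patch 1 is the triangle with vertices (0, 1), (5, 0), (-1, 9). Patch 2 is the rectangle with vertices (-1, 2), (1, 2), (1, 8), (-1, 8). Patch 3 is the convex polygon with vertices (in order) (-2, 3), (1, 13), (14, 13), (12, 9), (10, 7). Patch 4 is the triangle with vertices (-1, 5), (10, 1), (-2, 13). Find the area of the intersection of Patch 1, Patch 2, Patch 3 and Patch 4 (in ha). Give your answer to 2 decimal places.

The intersection is the polygon with vertices (-0.765,7.118), (-0.5,8), (-0.333,8), (1,6), (1,4.273), (-0.476,4.809).
By the shoelace formula its area is 4.24.

4.24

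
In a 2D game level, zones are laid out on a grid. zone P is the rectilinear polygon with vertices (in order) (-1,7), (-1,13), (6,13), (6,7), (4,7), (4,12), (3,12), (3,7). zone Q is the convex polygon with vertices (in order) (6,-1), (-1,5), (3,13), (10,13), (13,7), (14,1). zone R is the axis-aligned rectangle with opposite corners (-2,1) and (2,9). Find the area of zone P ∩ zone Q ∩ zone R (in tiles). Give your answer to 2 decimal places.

3.00

The intersection is the polygon with vertices (0,7), (1,9), (2,9), (2,7).
By the shoelace formula its area is 3.00.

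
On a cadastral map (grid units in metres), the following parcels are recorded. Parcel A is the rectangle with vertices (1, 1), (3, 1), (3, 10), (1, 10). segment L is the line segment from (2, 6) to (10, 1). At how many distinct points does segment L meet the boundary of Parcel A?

1

The segment meets the boundary at (3,5.375).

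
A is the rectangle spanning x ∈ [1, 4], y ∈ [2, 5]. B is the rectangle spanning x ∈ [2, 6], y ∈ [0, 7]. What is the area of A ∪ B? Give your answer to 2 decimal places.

31.00

By inclusion–exclusion:
Individual areas: |A| = 9, |B| = 28.
|A∩B|: x∈[2,4], y∈[2,5] → 2·3 = 6.
|A ∪ B| = 37 − 6 = 31.00.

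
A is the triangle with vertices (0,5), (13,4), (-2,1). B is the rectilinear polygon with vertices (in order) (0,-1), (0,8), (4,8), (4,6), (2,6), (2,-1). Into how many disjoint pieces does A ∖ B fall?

A ∖ B splits into 2 disjoint pieces (area 16.7538, area 3.6).

2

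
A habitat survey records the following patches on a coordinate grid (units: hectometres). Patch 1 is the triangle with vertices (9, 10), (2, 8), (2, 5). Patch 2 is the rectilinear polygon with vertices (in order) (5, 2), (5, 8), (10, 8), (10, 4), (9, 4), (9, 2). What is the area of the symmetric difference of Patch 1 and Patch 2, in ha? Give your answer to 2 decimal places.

37.47

|Patch 1| = 10.5, |Patch 2| = 28, |Patch 1∩Patch 2| = 0.5143.
|Patch 1 △ Patch 2| = |Patch 1| + |Patch 2| − 2·|Patch 1∩Patch 2| = 10.5 + 28 − 1.0286 = 37.47.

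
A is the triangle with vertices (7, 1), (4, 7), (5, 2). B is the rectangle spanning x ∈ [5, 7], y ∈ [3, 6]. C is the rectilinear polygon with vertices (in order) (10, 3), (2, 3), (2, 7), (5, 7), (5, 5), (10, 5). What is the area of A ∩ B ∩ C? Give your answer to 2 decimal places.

1.00

The intersection is the polygon with vertices (5,3), (5,5), (6,3).
By the shoelace formula its area is 1.00.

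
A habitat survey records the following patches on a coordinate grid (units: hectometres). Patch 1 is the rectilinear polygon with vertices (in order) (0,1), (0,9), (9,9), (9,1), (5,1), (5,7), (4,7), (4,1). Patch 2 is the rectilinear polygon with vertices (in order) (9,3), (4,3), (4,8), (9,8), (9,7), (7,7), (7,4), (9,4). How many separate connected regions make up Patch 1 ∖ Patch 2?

3

Patch 1 ∖ Patch 2 splits into 3 disjoint pieces (area 37, area 6, area 8).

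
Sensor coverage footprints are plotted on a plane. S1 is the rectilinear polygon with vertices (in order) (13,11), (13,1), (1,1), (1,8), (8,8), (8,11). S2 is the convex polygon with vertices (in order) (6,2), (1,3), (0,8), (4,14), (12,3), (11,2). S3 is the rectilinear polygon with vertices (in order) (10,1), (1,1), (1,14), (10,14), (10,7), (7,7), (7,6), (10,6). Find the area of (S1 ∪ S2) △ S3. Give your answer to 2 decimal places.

60.00

|S1 ∪ S2| = 126.5.
|(S1 ∪ S2) ∩ S3| = 90.25.
|(S1 ∪ S2) △ S3| = 126.5 + 114 − 180.5 = 60.00.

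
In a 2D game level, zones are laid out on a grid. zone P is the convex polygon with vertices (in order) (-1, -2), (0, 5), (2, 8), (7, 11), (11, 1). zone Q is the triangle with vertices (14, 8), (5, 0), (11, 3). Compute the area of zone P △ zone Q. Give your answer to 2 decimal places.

92.71

|zone P| = 92, |zone Q| = 10.5, |zone P∩zone Q| = 4.8962.
|zone P △ zone Q| = |zone P| + |zone Q| − 2·|zone P∩zone Q| = 92 + 10.5 − 9.7923 = 92.71.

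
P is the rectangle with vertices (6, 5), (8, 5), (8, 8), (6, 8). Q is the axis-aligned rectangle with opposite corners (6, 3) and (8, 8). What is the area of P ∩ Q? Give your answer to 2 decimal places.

|P∩Q|: x∈[6,8], y∈[5,8] → 2·3 = 6.

6.00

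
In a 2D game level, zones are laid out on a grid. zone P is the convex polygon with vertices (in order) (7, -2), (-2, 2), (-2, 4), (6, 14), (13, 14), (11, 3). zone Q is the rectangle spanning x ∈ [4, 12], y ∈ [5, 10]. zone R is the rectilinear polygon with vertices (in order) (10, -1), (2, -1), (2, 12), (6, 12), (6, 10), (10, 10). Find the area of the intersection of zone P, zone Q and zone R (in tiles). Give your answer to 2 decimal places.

The intersection is the polygon with vertices (4,5), (4,10), (6,10), (10,10), (10,5).
By the shoelace formula its area is 30.00.

30.00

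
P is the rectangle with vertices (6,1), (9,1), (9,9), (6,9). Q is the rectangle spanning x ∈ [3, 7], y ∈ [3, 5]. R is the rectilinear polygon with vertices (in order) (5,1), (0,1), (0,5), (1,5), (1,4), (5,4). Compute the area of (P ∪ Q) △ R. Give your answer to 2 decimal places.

|P ∪ Q| = 30.
|(P ∪ Q) ∩ R| = 2.
|(P ∪ Q) △ R| = 30 + 16 − 4 = 42.00.

42.00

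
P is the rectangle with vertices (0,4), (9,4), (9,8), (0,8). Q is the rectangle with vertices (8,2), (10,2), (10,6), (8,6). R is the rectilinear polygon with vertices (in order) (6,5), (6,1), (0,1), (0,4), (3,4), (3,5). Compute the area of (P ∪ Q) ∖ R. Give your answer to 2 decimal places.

39.00

|P ∪ Q| = 42.
|(P ∪ Q) ∩ R| = 3.
|(P ∪ Q) ∖ R| = 42 − 3 = 39.00.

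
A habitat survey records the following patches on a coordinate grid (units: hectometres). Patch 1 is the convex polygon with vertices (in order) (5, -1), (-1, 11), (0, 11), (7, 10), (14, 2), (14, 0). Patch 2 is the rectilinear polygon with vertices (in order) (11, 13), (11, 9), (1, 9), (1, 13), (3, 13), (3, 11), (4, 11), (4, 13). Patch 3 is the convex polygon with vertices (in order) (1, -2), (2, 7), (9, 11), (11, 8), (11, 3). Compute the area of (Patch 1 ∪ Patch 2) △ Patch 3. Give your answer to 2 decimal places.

86.02

|Patch 1 ∪ Patch 2| = 129.9911.
|(Patch 1 ∪ Patch 2) ∩ Patch 3| = 61.7348.
|(Patch 1 ∪ Patch 2) △ Patch 3| = 129.9911 + 79.5 − 123.4696 = 86.02.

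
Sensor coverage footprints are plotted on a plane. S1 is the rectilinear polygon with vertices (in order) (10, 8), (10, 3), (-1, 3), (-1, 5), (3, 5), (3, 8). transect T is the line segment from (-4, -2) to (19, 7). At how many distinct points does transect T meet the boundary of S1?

The segment meets the boundary at (10,3.478), (8.778,3).

2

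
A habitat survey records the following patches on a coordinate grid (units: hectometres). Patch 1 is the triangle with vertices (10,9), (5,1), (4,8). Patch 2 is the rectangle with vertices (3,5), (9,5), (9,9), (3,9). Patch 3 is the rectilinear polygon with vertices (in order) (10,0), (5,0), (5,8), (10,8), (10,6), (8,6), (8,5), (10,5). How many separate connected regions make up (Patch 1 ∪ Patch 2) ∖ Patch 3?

(Patch 1 ∪ Patch 2) ∖ Patch 3 splits into 2 disjoint pieces (area 1, area 13.747).

2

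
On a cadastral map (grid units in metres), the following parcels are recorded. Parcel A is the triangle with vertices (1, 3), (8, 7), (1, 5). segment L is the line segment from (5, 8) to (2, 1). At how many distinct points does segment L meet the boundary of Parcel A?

The segment meets the boundary at (3.459,4.405), (4.093,5.884).

2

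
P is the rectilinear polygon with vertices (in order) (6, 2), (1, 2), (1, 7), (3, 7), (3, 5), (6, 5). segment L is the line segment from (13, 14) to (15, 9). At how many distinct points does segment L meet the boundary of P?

0

The segment lies entirely outside P and never meets its boundary.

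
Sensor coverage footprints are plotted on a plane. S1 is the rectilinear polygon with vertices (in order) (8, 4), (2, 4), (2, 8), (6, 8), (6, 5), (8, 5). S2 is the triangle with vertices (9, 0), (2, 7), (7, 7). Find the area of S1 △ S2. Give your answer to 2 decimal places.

|S1| = 18, |S2| = 17.5, |S1∩S2| = 9.2143.
|S1 △ S2| = |S1| + |S2| − 2·|S1∩S2| = 18 + 17.5 − 18.4286 = 17.07.

17.07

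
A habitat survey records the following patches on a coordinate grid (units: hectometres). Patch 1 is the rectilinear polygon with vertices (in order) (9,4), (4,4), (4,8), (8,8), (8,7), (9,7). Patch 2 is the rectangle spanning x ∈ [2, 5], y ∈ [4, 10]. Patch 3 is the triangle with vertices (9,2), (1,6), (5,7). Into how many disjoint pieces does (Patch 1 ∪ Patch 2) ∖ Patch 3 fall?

2

(Patch 1 ∪ Patch 2) ∖ Patch 3 splits into 2 disjoint pieces (area 2.25, area 21.525).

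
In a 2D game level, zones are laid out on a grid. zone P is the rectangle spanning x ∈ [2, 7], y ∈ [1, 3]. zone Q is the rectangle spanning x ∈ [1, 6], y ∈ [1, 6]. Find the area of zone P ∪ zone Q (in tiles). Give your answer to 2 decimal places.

By inclusion–exclusion:
Individual areas: |zone P| = 10, |zone Q| = 25.
|zone P∩zone Q|: x∈[2,6], y∈[1,3] → 4·2 = 8.
|zone P ∪ zone Q| = 35 − 8 = 27.00.

27.00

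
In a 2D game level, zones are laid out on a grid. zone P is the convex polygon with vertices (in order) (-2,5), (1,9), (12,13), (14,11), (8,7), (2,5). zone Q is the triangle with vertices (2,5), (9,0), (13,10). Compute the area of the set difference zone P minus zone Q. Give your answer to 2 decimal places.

|zone P| = 56, |zone P∩zone Q| = 3.4286.
|zone P ∖ zone Q| = |zone P| − |zone P∩zone Q| = 56 − 3.4286 = 52.57.

52.57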